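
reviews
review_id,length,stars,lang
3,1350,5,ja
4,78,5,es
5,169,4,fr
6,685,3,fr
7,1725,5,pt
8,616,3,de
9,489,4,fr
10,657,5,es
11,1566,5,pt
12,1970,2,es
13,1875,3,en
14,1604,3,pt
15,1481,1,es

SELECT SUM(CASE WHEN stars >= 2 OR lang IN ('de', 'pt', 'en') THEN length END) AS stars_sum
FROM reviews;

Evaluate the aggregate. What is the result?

12784

review_id=3: ✓ → 1350
review_id=4: ✓ → 78
review_id=5: ✓ → 169
review_id=6: ✓ → 685
review_id=7: ✓ → 1725
review_id=8: ✓ → 616
review_id=9: ✓ → 489
review_id=10: ✓ → 657
review_id=11: ✓ → 1566
review_id=12: ✓ → 1970
review_id=13: ✓ → 1875
review_id=14: ✓ → 1604
review_id=15: ✗
stars_sum = 1350 + 78 + 169 + 685 + 1725 + 616 + 489 + 657 + 1566 + 1970 + 1875 + 1604 = 12784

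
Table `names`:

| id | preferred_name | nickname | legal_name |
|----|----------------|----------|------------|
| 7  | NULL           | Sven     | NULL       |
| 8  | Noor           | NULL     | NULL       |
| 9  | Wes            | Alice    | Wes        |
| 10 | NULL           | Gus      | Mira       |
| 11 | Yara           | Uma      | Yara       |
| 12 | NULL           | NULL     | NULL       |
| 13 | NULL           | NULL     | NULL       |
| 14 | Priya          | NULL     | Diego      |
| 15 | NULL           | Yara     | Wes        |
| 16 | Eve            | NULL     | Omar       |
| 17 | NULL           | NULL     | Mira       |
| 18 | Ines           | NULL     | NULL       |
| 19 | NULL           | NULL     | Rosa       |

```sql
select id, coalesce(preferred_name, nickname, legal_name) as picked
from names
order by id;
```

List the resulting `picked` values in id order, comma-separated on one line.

Sven, Noor, Wes, Gus, Yara, NULL, NULL, Priya, Yara, Eve, Mira, Ines, Rosa

id=7: preferred_name=NULL, nickname=Sven → Sven
id=8: preferred_name=Noor → Noor
id=9: preferred_name=Wes → Wes
id=10: preferred_name=NULL, nickname=Gus → Gus
id=11: preferred_name=Yara → Yara
id=12: preferred_name=NULL, nickname=NULL, legal_name=NULL (all NULL) → NULL
id=13: preferred_name=NULL, nickname=NULL, legal_name=NULL (all NULL) → NULL
id=14: preferred_name=Priya → Priya
id=15: preferred_name=NULL, nickname=Yara → Yara
id=16: preferred_name=Eve → Eve
id=17: preferred_name=NULL, nickname=NULL, legal_name=Mira → Mira
id=18: preferred_name=Ines → Ines
id=19: preferred_name=NULL, nickname=NULL, legal_name=Rosa → Rosa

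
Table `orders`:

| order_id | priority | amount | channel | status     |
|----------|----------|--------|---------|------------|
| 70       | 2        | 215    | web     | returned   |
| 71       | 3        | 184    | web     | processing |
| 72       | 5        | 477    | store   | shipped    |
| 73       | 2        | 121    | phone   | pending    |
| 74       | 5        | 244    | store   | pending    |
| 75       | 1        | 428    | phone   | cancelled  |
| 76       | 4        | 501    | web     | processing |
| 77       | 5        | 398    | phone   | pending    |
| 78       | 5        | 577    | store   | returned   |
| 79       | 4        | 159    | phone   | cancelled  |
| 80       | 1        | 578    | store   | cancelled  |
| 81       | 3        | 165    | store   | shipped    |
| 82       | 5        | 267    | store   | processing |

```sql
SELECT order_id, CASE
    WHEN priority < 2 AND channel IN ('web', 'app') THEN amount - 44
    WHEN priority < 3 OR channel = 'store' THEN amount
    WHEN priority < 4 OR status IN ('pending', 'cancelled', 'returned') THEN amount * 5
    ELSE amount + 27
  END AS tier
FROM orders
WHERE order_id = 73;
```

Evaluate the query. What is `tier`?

121

order_id = 73: priority=2, amount=121, channel=phone, status=pending.
priority < 2 AND channel IN ('web', 'app') → false
priority < 3 OR channel = 'store' → true → 121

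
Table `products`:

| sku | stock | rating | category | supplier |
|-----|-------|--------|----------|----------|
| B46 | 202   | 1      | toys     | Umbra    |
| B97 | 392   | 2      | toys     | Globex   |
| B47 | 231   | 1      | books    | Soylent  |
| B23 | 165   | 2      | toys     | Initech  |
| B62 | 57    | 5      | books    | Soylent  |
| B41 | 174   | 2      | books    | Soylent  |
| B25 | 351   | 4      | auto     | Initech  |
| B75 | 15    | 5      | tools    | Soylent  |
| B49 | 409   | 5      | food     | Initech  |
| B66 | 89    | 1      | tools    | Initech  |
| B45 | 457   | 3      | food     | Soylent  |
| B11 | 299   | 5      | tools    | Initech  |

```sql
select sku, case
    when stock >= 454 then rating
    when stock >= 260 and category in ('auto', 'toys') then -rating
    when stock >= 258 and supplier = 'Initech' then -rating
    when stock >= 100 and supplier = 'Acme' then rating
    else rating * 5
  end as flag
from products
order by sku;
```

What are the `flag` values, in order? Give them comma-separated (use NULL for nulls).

sku=B11: stock >= 258 and supplier = 'Initech' → -5
sku=B23: ELSE → 10
sku=B25: stock >= 260 and category in ('auto', 'toys') → -4
sku=B41: ELSE → 10
sku=B45: stock >= 454 → 3
sku=B46: ELSE → 5
sku=B47: ELSE → 5
sku=B49: stock >= 258 and supplier = 'Initech' → -5
sku=B62: ELSE → 25
sku=B66: ELSE → 5
sku=B75: ELSE → 25
sku=B97: stock >= 260 and category in ('auto', 'toys') → -2

-5, 10, -4, 10, 3, 5, 5, -5, 25, 5, 25, -2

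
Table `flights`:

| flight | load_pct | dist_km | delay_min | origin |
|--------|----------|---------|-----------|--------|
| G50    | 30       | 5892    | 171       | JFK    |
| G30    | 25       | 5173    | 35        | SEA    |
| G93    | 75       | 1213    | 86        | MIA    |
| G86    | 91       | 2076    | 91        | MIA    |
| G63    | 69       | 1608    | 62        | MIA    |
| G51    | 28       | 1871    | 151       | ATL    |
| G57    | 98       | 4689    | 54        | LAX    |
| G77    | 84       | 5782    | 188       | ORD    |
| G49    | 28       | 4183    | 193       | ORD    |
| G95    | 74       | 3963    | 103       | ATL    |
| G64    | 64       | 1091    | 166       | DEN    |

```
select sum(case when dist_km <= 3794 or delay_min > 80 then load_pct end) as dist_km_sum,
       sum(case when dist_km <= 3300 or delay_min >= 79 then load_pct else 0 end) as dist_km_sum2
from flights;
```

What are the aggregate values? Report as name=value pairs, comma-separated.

[dist_km_sum: dist_km <= 3794 or delay_min > 80]
flight=G50: ✓ → 30
flight=G30: ✗
flight=G93: ✓ → 75
flight=G86: ✓ → 91
flight=G63: ✓ → 69
flight=G51: ✓ → 28
flight=G57: ✗
flight=G77: ✓ → 84
flight=G49: ✓ → 28
flight=G95: ✓ → 74
flight=G64: ✓ → 64
dist_km_sum = 30 + 75 + 91 + 69 + 28 + 84 + 28 + 74 + 64 = 543
—
[dist_km_sum2: dist_km <= 3300 or delay_min >= 79]
flight=G50: ✓ → 30
flight=G30: ✗
flight=G93: ✓ → 75
flight=G86: ✓ → 91
flight=G63: ✓ → 69
flight=G51: ✓ → 28
flight=G57: ✗
flight=G77: ✓ → 84
flight=G49: ✓ → 28
flight=G95: ✓ → 74
flight=G64: ✓ → 64
dist_km_sum2 = 30 + 75 + 91 + 69 + 28 + 84 + 28 + 74 + 64 = 543

dist_km_sum=543, dist_km_sum2=543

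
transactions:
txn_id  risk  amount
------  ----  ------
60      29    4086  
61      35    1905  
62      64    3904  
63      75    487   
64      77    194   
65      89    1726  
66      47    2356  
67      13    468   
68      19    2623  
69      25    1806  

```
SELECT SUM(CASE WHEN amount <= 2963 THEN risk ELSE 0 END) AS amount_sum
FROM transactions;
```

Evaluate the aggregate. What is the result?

380

txn_id=60: ✗
txn_id=61: ✓ → 35
txn_id=62: ✗
txn_id=63: ✓ → 75
txn_id=64: ✓ → 77
txn_id=65: ✓ → 89
txn_id=66: ✓ → 47
txn_id=67: ✓ → 13
txn_id=68: ✓ → 19
txn_id=69: ✓ → 25
amount_sum = 35 + 75 + 77 + 89 + 47 + 13 + 19 + 25 = 380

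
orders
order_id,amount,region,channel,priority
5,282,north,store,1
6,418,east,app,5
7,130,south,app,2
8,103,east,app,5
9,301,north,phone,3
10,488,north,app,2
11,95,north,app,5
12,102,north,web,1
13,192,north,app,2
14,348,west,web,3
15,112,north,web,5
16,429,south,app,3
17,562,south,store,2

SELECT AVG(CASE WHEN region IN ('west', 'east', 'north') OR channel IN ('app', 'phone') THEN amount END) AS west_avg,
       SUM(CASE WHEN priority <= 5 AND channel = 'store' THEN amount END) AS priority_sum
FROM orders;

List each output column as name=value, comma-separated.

west_avg=250, priority_sum=844

[west_avg: region IN ('west', 'east', 'north') OR channel IN ('app', 'phone')]
order_id=5: ✓ → 282
order_id=6: ✓ → 418
order_id=7: ✓ → 130
order_id=8: ✓ → 103
order_id=9: ✓ → 301
order_id=10: ✓ → 488
order_id=11: ✓ → 95
order_id=12: ✓ → 102
order_id=13: ✓ → 192
order_id=14: ✓ → 348
order_id=15: ✓ → 112
order_id=16: ✓ → 429
order_id=17: ✗
west_avg = (282 + 418 + 130 + 103 + 301 + 488 + 95 + 102 + 192 + 348 + 112 + 429) / 12 = 250
—
[priority_sum: priority <= 5 AND channel = 'store']
order_id=5: ✓ → 282
order_id=6: ✗
order_id=7: ✗
order_id=8: ✗
order_id=9: ✗
order_id=10: ✗
order_id=11: ✗
order_id=12: ✗
order_id=13: ✗
order_id=14: ✗
order_id=15: ✗
order_id=16: ✗
order_id=17: ✓ → 562
priority_sum = 282 + 562 = 844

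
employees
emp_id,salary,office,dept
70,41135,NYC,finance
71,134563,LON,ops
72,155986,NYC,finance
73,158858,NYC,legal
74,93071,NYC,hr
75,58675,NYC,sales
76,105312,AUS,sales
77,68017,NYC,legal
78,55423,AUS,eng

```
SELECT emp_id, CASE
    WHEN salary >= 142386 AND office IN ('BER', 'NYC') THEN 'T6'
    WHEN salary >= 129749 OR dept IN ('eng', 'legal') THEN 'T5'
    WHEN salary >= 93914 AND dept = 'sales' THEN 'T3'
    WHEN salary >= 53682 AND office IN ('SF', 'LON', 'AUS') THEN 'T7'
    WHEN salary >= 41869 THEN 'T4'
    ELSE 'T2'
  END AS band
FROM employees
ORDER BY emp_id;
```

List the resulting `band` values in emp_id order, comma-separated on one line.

T2, T5, T6, T6, T4, T4, T3, T5, T5

emp_id=70: ELSE → T2
emp_id=71: salary >= 129749 OR dept IN ('eng', 'legal') → T5
emp_id=72: salary >= 142386 AND office IN ('BER', 'NYC') → T6
emp_id=73: salary >= 142386 AND office IN ('BER', 'NYC') → T6
emp_id=74: salary >= 41869 → T4
emp_id=75: salary >= 41869 → T4
emp_id=76: salary >= 93914 AND dept = 'sales' → T3
emp_id=77: salary >= 129749 OR dept IN ('eng', 'legal') → T5
emp_id=78: salary >= 129749 OR dept IN ('eng', 'legal') → T5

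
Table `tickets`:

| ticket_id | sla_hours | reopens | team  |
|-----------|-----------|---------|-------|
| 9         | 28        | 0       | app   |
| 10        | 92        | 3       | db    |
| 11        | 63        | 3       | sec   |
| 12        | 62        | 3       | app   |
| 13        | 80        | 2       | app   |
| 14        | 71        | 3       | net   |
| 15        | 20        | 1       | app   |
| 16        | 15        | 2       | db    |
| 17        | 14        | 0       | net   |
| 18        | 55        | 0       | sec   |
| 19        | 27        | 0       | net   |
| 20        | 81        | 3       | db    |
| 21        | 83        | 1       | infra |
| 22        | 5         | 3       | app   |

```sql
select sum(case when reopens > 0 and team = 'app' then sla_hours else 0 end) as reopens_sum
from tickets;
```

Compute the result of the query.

ticket_id=9: ✗
ticket_id=10: ✗
ticket_id=11: ✗
ticket_id=12: ✓ → 62
ticket_id=13: ✓ → 80
ticket_id=14: ✗
ticket_id=15: ✓ → 20
ticket_id=16: ✗
ticket_id=17: ✗
ticket_id=18: ✗
ticket_id=19: ✗
ticket_id=20: ✗
ticket_id=21: ✗
ticket_id=22: ✓ → 5
reopens_sum = 62 + 80 + 20 + 5 = 167

167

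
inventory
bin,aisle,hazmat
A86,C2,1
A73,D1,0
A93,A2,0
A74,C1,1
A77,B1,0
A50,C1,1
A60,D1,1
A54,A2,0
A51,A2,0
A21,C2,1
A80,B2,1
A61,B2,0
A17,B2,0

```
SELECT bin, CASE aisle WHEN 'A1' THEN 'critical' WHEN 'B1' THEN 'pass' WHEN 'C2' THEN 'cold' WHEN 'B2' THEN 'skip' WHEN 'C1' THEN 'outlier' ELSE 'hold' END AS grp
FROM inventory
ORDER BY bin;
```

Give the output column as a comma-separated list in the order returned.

skip, cold, outlier, hold, hold, hold, skip, hold, outlier, pass, skip, cold, hold

bin=A17: aisle='B2' → skip
bin=A21: aisle='C2' → cold
bin=A50: aisle='C1' → outlier
bin=A51: ELSE → hold
bin=A54: ELSE → hold
bin=A60: ELSE → hold
bin=A61: aisle='B2' → skip
bin=A73: ELSE → hold
bin=A74: aisle='C1' → outlier
bin=A77: aisle='B1' → pass
bin=A80: aisle='B2' → skip
bin=A86: aisle='C2' → cold
bin=A93: ELSE → hold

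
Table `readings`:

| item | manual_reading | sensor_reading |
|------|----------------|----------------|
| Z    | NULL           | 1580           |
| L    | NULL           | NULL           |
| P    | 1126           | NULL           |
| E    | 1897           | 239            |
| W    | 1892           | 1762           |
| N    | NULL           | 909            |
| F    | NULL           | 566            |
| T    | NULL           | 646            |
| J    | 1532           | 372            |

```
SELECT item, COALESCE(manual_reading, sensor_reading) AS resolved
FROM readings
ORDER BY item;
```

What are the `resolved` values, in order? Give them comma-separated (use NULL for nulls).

item=E: manual_reading=1897 → 1897
item=F: manual_reading=NULL, sensor_reading=566 → 566
item=J: manual_reading=1532 → 1532
item=L: manual_reading=NULL, sensor_reading=NULL (all NULL) → NULL
item=N: manual_reading=NULL, sensor_reading=909 → 909
item=P: manual_reading=1126 → 1126
item=T: manual_reading=NULL, sensor_reading=646 → 646
item=W: manual_reading=1892 → 1892
item=Z: manual_reading=NULL, sensor_reading=1580 → 1580

1897, 566, 1532, NULL, 909, 1126, 646, 1892, 1580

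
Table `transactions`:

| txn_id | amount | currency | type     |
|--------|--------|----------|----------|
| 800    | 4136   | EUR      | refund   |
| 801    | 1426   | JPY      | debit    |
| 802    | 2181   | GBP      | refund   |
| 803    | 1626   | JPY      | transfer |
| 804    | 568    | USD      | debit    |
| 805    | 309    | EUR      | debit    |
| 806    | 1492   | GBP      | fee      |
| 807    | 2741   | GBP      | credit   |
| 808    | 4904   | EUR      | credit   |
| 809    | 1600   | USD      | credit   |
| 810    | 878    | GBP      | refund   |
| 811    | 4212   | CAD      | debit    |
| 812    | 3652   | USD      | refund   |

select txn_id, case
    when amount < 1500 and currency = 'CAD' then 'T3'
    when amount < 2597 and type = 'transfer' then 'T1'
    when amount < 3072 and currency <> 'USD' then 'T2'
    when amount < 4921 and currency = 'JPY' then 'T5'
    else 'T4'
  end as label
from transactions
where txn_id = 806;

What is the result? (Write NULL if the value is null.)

T2

txn_id = 806: amount=1492, currency=GBP, type=fee.
amount < 1500 and currency = 'CAD' → false
amount < 2597 and type = 'transfer' → false
amount < 3072 and currency <> 'USD' → true → T2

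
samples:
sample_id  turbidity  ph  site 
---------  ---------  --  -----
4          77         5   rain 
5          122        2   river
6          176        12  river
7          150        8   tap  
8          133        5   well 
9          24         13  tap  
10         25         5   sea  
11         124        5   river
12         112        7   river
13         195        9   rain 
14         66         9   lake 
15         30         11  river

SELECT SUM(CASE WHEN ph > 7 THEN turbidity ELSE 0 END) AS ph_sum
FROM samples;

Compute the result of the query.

sample_id=4: ✗
sample_id=5: ✗
sample_id=6: ✓ → 176
sample_id=7: ✓ → 150
sample_id=8: ✗
sample_id=9: ✓ → 24
sample_id=10: ✗
sample_id=11: ✗
sample_id=12: ✗
sample_id=13: ✓ → 195
sample_id=14: ✓ → 66
sample_id=15: ✓ → 30
ph_sum = 176 + 150 + 24 + 195 + 66 + 30 = 641

641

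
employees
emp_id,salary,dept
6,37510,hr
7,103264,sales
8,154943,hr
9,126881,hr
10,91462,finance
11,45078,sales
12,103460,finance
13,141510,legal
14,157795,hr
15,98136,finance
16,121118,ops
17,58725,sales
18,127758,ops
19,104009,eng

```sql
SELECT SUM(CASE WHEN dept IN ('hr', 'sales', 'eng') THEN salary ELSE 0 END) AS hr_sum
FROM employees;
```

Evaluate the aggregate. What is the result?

emp_id=6: ✓ → 37510
emp_id=7: ✓ → 103264
emp_id=8: ✓ → 154943
emp_id=9: ✓ → 126881
emp_id=10: ✗
emp_id=11: ✓ → 45078
emp_id=12: ✗
emp_id=13: ✗
emp_id=14: ✓ → 157795
emp_id=15: ✗
emp_id=16: ✗
emp_id=17: ✓ → 58725
emp_id=18: ✗
emp_id=19: ✓ → 104009
hr_sum = 37510 + 103264 + 154943 + 126881 + 45078 + 157795 + 58725 + 104009 = 788205

788205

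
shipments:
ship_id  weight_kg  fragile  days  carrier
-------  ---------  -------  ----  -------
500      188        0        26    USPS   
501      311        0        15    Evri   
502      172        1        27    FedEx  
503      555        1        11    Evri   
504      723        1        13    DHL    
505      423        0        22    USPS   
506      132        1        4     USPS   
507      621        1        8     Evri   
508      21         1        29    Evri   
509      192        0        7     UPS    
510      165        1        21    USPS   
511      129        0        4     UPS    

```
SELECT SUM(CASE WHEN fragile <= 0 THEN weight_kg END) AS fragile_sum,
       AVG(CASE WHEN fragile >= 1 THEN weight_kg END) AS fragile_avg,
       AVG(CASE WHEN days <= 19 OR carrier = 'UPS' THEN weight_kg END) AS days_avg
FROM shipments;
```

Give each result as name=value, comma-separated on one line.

fragile_sum=1243, fragile_avg=341.2857142857, days_avg=380.4285714286

[fragile_sum: fragile <= 0]
ship_id=500: ✓ → 188
ship_id=501: ✓ → 311
ship_id=502: ✗
ship_id=503: ✗
ship_id=504: ✗
ship_id=505: ✓ → 423
ship_id=506: ✗
ship_id=507: ✗
ship_id=508: ✗
ship_id=509: ✓ → 192
ship_id=510: ✗
ship_id=511: ✓ → 129
fragile_sum = 188 + 311 + 423 + 192 + 129 = 1243
—
[fragile_avg: fragile >= 1]
ship_id=500: ✗
ship_id=501: ✗
ship_id=502: ✓ → 172
ship_id=503: ✓ → 555
ship_id=504: ✓ → 723
ship_id=505: ✗
ship_id=506: ✓ → 132
ship_id=507: ✓ → 621
ship_id=508: ✓ → 21
ship_id=509: ✗
ship_id=510: ✓ → 165
ship_id=511: ✗
fragile_avg = (172 + 555 + 723 + 132 + 621 + 21 + 165) / 7 = 341.2857142857
—
[days_avg: days <= 19 OR carrier = 'UPS']
ship_id=500: ✗
ship_id=501: ✓ → 311
ship_id=502: ✗
ship_id=503: ✓ → 555
ship_id=504: ✓ → 723
ship_id=505: ✗
ship_id=506: ✓ → 132
ship_id=507: ✓ → 621
ship_id=508: ✗
ship_id=509: ✓ → 192
ship_id=510: ✗
ship_id=511: ✓ → 129
days_avg = (311 + 555 + 723 + 132 + 621 + 192 + 129) / 7 = 380.4285714286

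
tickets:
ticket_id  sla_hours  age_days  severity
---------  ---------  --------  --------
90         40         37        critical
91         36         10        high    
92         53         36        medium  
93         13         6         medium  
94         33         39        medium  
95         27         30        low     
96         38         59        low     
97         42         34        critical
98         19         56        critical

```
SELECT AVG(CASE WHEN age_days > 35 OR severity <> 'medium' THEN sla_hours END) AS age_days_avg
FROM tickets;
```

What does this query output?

ticket_id=90: ✓ → 40
ticket_id=91: ✓ → 36
ticket_id=92: ✓ → 53
ticket_id=93: ✗
ticket_id=94: ✓ → 33
ticket_id=95: ✓ → 27
ticket_id=96: ✓ → 38
ticket_id=97: ✓ → 42
ticket_id=98: ✓ → 19
age_days_avg = (40 + 36 + 53 + 33 + 27 + 38 + 42 + 19) / 8 = 36

36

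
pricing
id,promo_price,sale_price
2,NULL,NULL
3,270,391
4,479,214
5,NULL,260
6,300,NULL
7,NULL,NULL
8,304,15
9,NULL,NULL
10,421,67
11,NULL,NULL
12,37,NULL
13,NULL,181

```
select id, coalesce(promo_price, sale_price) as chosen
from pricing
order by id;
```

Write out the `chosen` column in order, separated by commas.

NULL, 270, 479, 260, 300, NULL, 304, NULL, 421, NULL, 37, 181

id=2: promo_price=NULL, sale_price=NULL (all NULL) → NULL
id=3: promo_price=270 → 270
id=4: promo_price=479 → 479
id=5: promo_price=NULL, sale_price=260 → 260
id=6: promo_price=300 → 300
id=7: promo_price=NULL, sale_price=NULL (all NULL) → NULL
id=8: promo_price=304 → 304
id=9: promo_price=NULL, sale_price=NULL (all NULL) → NULL
id=10: promo_price=421 → 421
id=11: promo_price=NULL, sale_price=NULL (all NULL) → NULL
id=12: promo_price=37 → 37
id=13: promo_price=NULL, sale_price=181 → 181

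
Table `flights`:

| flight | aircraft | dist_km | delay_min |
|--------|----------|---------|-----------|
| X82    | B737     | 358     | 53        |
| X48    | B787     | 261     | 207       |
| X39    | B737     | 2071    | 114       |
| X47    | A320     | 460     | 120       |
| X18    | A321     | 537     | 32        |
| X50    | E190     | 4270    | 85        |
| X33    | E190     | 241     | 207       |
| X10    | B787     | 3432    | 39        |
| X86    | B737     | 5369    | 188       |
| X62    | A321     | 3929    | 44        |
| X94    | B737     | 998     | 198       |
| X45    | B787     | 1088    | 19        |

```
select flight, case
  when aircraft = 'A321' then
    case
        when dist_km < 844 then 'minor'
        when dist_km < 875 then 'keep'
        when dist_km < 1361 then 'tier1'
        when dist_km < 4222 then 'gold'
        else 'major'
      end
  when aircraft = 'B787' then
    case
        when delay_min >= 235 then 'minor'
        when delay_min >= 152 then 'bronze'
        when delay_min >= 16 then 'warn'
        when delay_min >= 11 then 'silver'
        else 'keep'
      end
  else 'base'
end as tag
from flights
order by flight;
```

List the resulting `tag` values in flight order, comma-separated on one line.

warn, minor, base, base, warn, base, bronze, base, gold, base, base, base

flight=X10: aircraft='B787' → inner[delay_min >= 16] → warn
flight=X18: aircraft='A321' → inner[dist_km < 844] → minor
flight=X33: aircraft='E190' → outer ELSE → base
flight=X39: aircraft='B737' → outer ELSE → base
flight=X45: aircraft='B787' → inner[delay_min >= 16] → warn
flight=X47: aircraft='A320' → outer ELSE → base
flight=X48: aircraft='B787' → inner[delay_min >= 152] → bronze
flight=X50: aircraft='E190' → outer ELSE → base
flight=X62: aircraft='A321' → inner[dist_km < 4222] → gold
flight=X82: aircraft='B737' → outer ELSE → base
flight=X86: aircraft='B737' → outer ELSE → base
flight=X94: aircraft='B737' → outer ELSE → base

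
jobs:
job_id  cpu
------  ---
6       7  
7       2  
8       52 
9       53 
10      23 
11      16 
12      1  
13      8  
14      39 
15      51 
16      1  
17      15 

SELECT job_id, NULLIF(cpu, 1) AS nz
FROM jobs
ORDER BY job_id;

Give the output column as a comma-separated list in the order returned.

job_id=6: cpu=7 vs 1: differ → 7
job_id=7: cpu=2 vs 1: differ → 2
job_id=8: cpu=52 vs 1: differ → 52
job_id=9: cpu=53 vs 1: differ → 53
job_id=10: cpu=23 vs 1: differ → 23
job_id=11: cpu=16 vs 1: differ → 16
job_id=12: cpu=1 vs 1: equal → NULL
job_id=13: cpu=8 vs 1: differ → 8
job_id=14: cpu=39 vs 1: differ → 39
job_id=15: cpu=51 vs 1: differ → 51
job_id=16: cpu=1 vs 1: equal → NULL
job_id=17: cpu=15 vs 1: differ → 15

7, 2, 52, 53, 23, 16, NULL, 8, 39, 51, NULL, 15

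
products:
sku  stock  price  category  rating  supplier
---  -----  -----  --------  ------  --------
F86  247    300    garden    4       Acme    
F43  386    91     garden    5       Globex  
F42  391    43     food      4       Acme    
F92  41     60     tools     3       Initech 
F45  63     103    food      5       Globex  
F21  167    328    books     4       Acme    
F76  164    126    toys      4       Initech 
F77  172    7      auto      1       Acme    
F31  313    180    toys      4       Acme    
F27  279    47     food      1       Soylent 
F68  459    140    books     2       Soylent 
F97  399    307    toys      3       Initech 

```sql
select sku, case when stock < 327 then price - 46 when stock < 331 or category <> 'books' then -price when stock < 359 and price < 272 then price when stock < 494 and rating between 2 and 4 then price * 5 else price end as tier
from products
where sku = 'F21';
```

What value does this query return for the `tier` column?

sku = F21: stock=167, price=328, category=books, rating=4, supplier=Acme.
stock < 327 → true → 282

282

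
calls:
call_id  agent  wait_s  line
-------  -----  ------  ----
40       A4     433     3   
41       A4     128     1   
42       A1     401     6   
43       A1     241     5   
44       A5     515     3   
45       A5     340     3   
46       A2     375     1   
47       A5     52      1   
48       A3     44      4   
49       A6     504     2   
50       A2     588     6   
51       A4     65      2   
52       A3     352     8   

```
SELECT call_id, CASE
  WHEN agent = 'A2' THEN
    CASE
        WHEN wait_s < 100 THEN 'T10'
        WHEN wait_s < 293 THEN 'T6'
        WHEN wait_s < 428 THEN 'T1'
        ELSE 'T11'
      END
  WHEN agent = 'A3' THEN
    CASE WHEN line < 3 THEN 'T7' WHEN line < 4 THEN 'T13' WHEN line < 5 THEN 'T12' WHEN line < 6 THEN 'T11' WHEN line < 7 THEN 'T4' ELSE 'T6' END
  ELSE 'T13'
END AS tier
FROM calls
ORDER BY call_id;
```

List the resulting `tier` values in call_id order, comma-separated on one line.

T13, T13, T13, T13, T13, T13, T1, T13, T12, T13, T11, T13, T6

call_id=40: agent='A4' → outer ELSE → T13
call_id=41: agent='A4' → outer ELSE → T13
call_id=42: agent='A1' → outer ELSE → T13
call_id=43: agent='A1' → outer ELSE → T13
call_id=44: agent='A5' → outer ELSE → T13
call_id=45: agent='A5' → outer ELSE → T13
call_id=46: agent='A2' → inner[wait_s < 428] → T1
call_id=47: agent='A5' → outer ELSE → T13
call_id=48: agent='A3' → inner[line < 5] → T12
call_id=49: agent='A6' → outer ELSE → T13
call_id=50: agent='A2' → inner[ELSE] → T11
call_id=51: agent='A4' → outer ELSE → T13
call_id=52: agent='A3' → inner[ELSE] → T6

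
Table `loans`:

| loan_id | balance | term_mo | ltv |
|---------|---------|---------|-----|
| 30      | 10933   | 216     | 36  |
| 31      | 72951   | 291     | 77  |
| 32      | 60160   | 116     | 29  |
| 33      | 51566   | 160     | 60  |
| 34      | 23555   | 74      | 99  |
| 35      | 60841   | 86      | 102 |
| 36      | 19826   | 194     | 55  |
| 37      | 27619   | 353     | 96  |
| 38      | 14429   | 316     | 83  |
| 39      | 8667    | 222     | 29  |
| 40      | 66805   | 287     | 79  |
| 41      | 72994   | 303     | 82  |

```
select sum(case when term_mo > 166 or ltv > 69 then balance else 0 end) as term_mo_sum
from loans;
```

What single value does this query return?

378620

loan_id=30: ✓ → 10933
loan_id=31: ✓ → 72951
loan_id=32: ✗
loan_id=33: ✗
loan_id=34: ✓ → 23555
loan_id=35: ✓ → 60841
loan_id=36: ✓ → 19826
loan_id=37: ✓ → 27619
loan_id=38: ✓ → 14429
loan_id=39: ✓ → 8667
loan_id=40: ✓ → 66805
loan_id=41: ✓ → 72994
term_mo_sum = 10933 + 72951 + 23555 + 60841 + 19826 + 27619 + 14429 + 8667 + 66805 + 72994 = 378620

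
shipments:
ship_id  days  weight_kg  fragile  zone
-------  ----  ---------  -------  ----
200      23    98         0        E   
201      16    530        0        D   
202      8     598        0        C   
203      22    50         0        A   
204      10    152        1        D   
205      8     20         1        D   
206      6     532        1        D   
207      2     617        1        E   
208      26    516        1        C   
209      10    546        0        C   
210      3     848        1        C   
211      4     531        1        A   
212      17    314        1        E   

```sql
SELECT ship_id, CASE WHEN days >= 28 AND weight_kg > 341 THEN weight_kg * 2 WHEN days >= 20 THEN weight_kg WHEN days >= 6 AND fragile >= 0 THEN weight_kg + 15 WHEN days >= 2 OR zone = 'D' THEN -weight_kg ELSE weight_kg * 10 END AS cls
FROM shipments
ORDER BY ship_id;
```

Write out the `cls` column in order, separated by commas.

98, 545, 613, 50, 167, 35, 547, -617, 516, 561, -848, -531, 329

ship_id=200: days >= 20 → 98
ship_id=201: days >= 6 AND fragile >= 0 → 545
ship_id=202: days >= 6 AND fragile >= 0 → 613
ship_id=203: days >= 20 → 50
ship_id=204: days >= 6 AND fragile >= 0 → 167
ship_id=205: days >= 6 AND fragile >= 0 → 35
ship_id=206: days >= 6 AND fragile >= 0 → 547
ship_id=207: days >= 2 OR zone = 'D' → -617
ship_id=208: days >= 20 → 516
ship_id=209: days >= 6 AND fragile >= 0 → 561
ship_id=210: days >= 2 OR zone = 'D' → -848
ship_id=211: days >= 2 OR zone = 'D' → -531
ship_id=212: days >= 6 AND fragile >= 0 → 329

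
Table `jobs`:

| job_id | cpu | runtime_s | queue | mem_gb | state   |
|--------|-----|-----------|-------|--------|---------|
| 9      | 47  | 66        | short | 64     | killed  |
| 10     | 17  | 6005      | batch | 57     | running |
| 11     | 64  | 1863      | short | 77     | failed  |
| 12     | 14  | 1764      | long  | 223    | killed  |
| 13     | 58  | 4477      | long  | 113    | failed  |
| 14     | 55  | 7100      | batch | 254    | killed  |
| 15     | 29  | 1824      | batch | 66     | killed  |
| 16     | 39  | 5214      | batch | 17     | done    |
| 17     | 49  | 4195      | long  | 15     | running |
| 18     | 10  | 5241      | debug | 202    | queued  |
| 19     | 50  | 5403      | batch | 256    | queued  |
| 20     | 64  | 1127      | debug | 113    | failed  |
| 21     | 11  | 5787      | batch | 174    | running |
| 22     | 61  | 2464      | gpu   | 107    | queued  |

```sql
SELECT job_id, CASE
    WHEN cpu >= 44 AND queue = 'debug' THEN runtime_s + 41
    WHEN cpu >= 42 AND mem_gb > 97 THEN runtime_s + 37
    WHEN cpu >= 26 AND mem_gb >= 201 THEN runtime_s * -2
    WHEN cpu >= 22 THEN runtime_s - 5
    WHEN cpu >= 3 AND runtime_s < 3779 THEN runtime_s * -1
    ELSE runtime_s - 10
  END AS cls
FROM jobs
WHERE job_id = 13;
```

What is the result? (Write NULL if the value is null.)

4514

job_id = 13: cpu=58, runtime_s=4477, queue=long, mem_gb=113, state=failed.
cpu >= 44 AND queue = 'debug' → false
cpu >= 42 AND mem_gb > 97 → true → 4514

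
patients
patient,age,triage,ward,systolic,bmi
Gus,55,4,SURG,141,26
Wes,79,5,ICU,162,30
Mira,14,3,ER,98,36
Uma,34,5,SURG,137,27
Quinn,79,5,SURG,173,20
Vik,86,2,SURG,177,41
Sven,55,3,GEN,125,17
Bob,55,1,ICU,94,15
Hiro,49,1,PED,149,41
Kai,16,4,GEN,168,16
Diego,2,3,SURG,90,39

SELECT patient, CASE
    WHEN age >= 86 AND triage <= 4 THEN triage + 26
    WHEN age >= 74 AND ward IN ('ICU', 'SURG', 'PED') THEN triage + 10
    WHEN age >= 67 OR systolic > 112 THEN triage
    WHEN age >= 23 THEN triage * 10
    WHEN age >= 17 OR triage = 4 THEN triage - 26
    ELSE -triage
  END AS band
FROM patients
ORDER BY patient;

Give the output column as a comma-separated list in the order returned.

10, -3, 4, 1, 4, -3, 15, 3, 5, 28, 15

patient=Bob: age >= 23 → 10
patient=Diego: ELSE → -3
patient=Gus: age >= 67 OR systolic > 112 → 4
patient=Hiro: age >= 67 OR systolic > 112 → 1
patient=Kai: age >= 67 OR systolic > 112 → 4
patient=Mira: ELSE → -3
patient=Quinn: age >= 74 AND ward IN ('ICU', 'SURG', 'PED') → 15
patient=Sven: age >= 67 OR systolic > 112 → 3
patient=Uma: age >= 67 OR systolic > 112 → 5
patient=Vik: age >= 86 AND triage <= 4 → 28
patient=Wes: age >= 74 AND ward IN ('ICU', 'SURG', 'PED') → 15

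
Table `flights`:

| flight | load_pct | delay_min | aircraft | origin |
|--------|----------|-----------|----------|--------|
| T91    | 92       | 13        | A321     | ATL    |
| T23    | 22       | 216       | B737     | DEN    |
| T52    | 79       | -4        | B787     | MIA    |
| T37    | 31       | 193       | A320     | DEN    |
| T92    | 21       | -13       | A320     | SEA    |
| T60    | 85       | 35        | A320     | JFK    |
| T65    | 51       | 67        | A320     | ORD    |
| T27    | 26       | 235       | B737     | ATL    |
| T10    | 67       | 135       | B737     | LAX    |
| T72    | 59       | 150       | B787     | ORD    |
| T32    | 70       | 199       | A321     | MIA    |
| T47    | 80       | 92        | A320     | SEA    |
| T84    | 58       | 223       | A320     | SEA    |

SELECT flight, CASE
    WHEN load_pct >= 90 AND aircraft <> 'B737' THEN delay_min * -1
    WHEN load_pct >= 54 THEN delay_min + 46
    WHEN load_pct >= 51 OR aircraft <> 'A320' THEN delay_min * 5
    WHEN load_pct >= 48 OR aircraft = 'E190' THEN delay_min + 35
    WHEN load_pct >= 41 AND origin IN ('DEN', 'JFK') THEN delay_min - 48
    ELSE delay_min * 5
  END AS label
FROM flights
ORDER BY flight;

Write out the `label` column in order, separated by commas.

181, 1080, 1175, 245, 965, 138, 42, 81, 335, 196, 269, -13, -65

flight=T10: load_pct >= 54 → 181
flight=T23: load_pct >= 51 OR aircraft <> 'A320' → 1080
flight=T27: load_pct >= 51 OR aircraft <> 'A320' → 1175
flight=T32: load_pct >= 54 → 245
flight=T37: ELSE → 965
flight=T47: load_pct >= 54 → 138
flight=T52: load_pct >= 54 → 42
flight=T60: load_pct >= 54 → 81
flight=T65: load_pct >= 51 OR aircraft <> 'A320' → 335
flight=T72: load_pct >= 54 → 196
flight=T84: load_pct >= 54 → 269
flight=T91: load_pct >= 90 AND aircraft <> 'B737' → -13
flight=T92: ELSE → -65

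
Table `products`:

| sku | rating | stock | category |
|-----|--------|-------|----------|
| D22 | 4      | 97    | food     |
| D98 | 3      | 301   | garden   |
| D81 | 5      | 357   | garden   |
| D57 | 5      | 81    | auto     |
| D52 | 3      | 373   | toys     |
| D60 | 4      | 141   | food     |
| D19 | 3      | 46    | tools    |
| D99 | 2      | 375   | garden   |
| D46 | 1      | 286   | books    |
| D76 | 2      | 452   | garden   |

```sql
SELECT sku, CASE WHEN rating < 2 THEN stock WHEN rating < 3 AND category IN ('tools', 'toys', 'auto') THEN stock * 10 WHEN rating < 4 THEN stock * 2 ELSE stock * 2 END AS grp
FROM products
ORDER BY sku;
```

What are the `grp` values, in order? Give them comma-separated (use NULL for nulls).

sku=D19: rating < 4 → 92
sku=D22: ELSE → 194
sku=D46: rating < 2 → 286
sku=D52: rating < 4 → 746
sku=D57: ELSE → 162
sku=D60: ELSE → 282
sku=D76: rating < 4 → 904
sku=D81: ELSE → 714
sku=D98: rating < 4 → 602
sku=D99: rating < 4 → 750

92, 194, 286, 746, 162, 282, 904, 714, 602, 750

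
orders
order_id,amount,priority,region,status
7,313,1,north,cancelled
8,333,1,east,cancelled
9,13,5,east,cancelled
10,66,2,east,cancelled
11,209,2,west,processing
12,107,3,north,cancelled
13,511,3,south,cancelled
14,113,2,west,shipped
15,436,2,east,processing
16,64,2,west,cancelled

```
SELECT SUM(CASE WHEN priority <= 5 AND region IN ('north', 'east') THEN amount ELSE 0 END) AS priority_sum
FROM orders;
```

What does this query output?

order_id=7: ✓ → 313
order_id=8: ✓ → 333
order_id=9: ✓ → 13
order_id=10: ✓ → 66
order_id=11: ✗
order_id=12: ✓ → 107
order_id=13: ✗
order_id=14: ✗
order_id=15: ✓ → 436
order_id=16: ✗
priority_sum = 313 + 333 + 13 + 66 + 107 + 436 = 1268

1268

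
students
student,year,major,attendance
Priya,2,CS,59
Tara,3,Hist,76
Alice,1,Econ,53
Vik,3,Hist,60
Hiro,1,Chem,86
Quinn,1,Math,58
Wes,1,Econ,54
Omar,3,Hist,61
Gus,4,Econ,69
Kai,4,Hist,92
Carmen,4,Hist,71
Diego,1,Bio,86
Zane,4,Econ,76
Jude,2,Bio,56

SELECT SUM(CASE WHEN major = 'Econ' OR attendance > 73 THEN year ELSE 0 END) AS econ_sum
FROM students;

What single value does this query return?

19

student=Priya: ✗
student=Tara: ✓ → 3
student=Alice: ✓ → 1
student=Vik: ✗
student=Hiro: ✓ → 1
student=Quinn: ✗
student=Wes: ✓ → 1
student=Omar: ✗
student=Gus: ✓ → 4
student=Kai: ✓ → 4
student=Carmen: ✗
student=Diego: ✓ → 1
student=Zane: ✓ → 4
student=Jude: ✗
econ_sum = 3 + 1 + 1 + 1 + 4 + 4 + 1 + 4 = 19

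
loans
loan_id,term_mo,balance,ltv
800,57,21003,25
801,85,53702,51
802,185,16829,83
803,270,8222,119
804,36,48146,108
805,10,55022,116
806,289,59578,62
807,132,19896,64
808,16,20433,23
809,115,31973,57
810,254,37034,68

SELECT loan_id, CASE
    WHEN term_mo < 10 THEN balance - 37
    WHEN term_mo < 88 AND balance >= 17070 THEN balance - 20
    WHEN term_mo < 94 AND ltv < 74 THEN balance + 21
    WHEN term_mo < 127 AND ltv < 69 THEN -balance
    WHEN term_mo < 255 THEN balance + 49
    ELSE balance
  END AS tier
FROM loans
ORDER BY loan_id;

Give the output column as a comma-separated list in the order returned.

20983, 53682, 16878, 8222, 48126, 55002, 59578, 19945, 20413, -31973, 37083

loan_id=800: term_mo < 88 AND balance >= 17070 → 20983
loan_id=801: term_mo < 88 AND balance >= 17070 → 53682
loan_id=802: term_mo < 255 → 16878
loan_id=803: ELSE → 8222
loan_id=804: term_mo < 88 AND balance >= 17070 → 48126
loan_id=805: term_mo < 88 AND balance >= 17070 → 55002
loan_id=806: ELSE → 59578
loan_id=807: term_mo < 255 → 19945
loan_id=808: term_mo < 88 AND balance >= 17070 → 20413
loan_id=809: term_mo < 127 AND ltv < 69 → -31973
loan_id=810: term_mo < 255 → 37083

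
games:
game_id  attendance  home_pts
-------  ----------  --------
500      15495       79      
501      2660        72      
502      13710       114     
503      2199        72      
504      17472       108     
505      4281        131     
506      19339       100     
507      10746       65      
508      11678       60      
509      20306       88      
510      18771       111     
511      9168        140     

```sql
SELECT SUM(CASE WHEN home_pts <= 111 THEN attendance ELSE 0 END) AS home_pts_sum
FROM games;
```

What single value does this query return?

game_id=500: ✓ → 15495
game_id=501: ✓ → 2660
game_id=502: ✗
game_id=503: ✓ → 2199
game_id=504: ✓ → 17472
game_id=505: ✗
game_id=506: ✓ → 19339
game_id=507: ✓ → 10746
game_id=508: ✓ → 11678
game_id=509: ✓ → 20306
game_id=510: ✓ → 18771
game_id=511: ✗
home_pts_sum = 15495 + 2660 + 2199 + 17472 + 19339 + 10746 + 11678 + 20306 + 18771 = 118666

118666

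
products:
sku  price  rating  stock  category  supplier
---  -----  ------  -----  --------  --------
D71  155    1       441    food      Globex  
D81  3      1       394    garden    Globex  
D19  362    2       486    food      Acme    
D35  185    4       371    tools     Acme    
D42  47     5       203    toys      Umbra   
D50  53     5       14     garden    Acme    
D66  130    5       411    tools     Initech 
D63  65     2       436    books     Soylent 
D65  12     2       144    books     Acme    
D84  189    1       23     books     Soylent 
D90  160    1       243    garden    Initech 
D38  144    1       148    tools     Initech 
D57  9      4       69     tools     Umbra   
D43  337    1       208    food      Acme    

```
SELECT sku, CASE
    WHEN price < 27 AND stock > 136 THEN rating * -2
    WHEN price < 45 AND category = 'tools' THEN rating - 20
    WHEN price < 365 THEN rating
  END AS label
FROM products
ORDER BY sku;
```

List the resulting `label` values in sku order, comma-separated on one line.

sku=D19: price < 365 → 2
sku=D35: price < 365 → 4
sku=D38: price < 365 → 1
sku=D42: price < 365 → 5
sku=D43: price < 365 → 1
sku=D50: price < 365 → 5
sku=D57: price < 45 AND category = 'tools' → -16
sku=D63: price < 365 → 2
sku=D65: price < 27 AND stock > 136 → -4
sku=D66: price < 365 → 5
sku=D71: price < 365 → 1
sku=D81: price < 27 AND stock > 136 → -2
sku=D84: price < 365 → 1
sku=D90: price < 365 → 1

2, 4, 1, 5, 1, 5, -16, 2, -4, 5, 1, -2, 1, 1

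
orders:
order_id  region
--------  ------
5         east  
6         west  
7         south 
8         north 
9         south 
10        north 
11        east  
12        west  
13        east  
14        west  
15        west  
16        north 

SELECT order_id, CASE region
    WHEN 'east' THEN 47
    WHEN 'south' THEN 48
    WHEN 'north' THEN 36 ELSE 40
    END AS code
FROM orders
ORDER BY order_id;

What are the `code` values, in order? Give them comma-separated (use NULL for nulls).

order_id=5: region='east' → 47
order_id=6: ELSE → 40
order_id=7: region='south' → 48
order_id=8: region='north' → 36
order_id=9: region='south' → 48
order_id=10: region='north' → 36
order_id=11: region='east' → 47
order_id=12: ELSE → 40
order_id=13: region='east' → 47
order_id=14: ELSE → 40
order_id=15: ELSE → 40
order_id=16: region='north' → 36

47, 40, 48, 36, 48, 36, 47, 40, 47, 40, 40, 36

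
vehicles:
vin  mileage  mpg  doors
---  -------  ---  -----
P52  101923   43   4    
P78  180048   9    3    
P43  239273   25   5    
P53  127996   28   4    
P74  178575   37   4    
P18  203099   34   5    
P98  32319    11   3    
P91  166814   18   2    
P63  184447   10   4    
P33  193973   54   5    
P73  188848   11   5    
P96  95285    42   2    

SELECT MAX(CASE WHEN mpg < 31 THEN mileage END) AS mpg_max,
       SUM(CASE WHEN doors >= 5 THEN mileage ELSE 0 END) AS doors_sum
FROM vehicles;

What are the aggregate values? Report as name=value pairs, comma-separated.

[mpg_max: mpg < 31]
vin=P52: ✗
vin=P78: ✓ → 180048
vin=P43: ✓ → 239273
vin=P53: ✓ → 127996
vin=P74: ✗
vin=P18: ✗
vin=P98: ✓ → 32319
vin=P91: ✓ → 166814
vin=P63: ✓ → 184447
vin=P33: ✗
vin=P73: ✓ → 188848
vin=P96: ✗
mpg_max = MAX(180048, 239273, 127996, 32319, 166814, 184447, 188848) = 239273
—
[doors_sum: doors >= 5]
vin=P52: ✗
vin=P78: ✗
vin=P43: ✓ → 239273
vin=P53: ✗
vin=P74: ✗
vin=P18: ✓ → 203099
vin=P98: ✗
vin=P91: ✗
vin=P63: ✗
vin=P33: ✓ → 193973
vin=P73: ✓ → 188848
vin=P96: ✗
doors_sum = 239273 + 203099 + 193973 + 188848 = 825193

mpg_max=239273, doors_sum=825193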